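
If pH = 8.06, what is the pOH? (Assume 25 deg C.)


At 25 deg C, pH + pOH = 14.
pOH = 14 - pH = 14 - 8.06
pOH = 5.94:

5.94


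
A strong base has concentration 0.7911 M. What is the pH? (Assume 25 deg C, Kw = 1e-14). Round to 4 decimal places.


A strong base dissociates completely, so [OH-] equals the given concentration.
pOH = -log10([OH-]) = -log10(0.7911) = 0.101769
pH = 14 - pOH = 14 - 0.101769
pH = 13.898231, rounded to 4 dp:

13.8982


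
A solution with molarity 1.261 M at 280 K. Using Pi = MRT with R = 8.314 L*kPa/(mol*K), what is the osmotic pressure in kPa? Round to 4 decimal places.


Osmotic pressure (van't Hoff): Pi = M*R*T.
RT = 8.314 * 280 = 2327.92
Pi = 1.261 * 2327.92
Pi = 2935.50712 kPa, rounded to 4 dp:

2935.5071 kPa


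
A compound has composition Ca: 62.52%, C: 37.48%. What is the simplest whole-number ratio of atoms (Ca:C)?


Assume 100 g of compound, divide each mass% by atomic mass to get moles, then normalize by the smallest to get a raw atom ratio.
Moles per 100 g: Ca: 62.52/40.078 = 1.56, C: 37.48/12.011 = 3.1205
Raw ratio (divide by min = 1.56): Ca: 1.0, C: 2.0
Multiply by 1 to clear fractions: Ca: 1.0 ~= 1, C: 2.0 ~= 2
Reduce by GCD to get the simplest whole-number ratio:

1:2


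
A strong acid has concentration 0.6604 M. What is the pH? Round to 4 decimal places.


A strong acid dissociates completely, so [H+] equals the given concentration.
pH = -log10([H+]) = -log10(0.6604)
pH = 0.18019294, rounded to 4 dp:

0.1802


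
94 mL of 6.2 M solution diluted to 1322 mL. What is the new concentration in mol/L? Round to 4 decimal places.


Dilution: M1*V1 = M2*V2, solve for M2.
M2 = M1*V1 / V2
M2 = 6.2 * 94 / 1322
M2 = 582.8 / 1322
M2 = 0.4408472 mol/L, rounded to 4 dp:

0.4408 mol/L


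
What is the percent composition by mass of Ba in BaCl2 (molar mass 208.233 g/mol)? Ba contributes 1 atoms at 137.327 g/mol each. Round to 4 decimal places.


pct = 100 * (n_elem * M_elem) / M_total
mass_contribution = 1 * 137.327 = 137.327 g/mol
pct = 100 * 137.327 / 208.233
pct = 65.9487209 %, rounded to 4 dp:

65.9487 %


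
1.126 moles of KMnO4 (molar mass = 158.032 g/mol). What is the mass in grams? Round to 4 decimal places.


mass = n * M
mass = 1.126 * 158.032
mass = 177.944032 g, rounded to 4 dp:

177.9440 g


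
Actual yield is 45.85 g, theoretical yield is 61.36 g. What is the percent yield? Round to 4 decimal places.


% yield = 100 * actual / theoretical
% yield = 100 * 45.85 / 61.36
% yield = 74.72294654 %, rounded to 4 dp:

74.7229 %


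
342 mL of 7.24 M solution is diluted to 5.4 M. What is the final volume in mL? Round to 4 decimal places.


Dilution: M1*V1 = M2*V2, solve for V2.
V2 = M1*V1 / M2
V2 = 7.24 * 342 / 5.4
V2 = 2476.08 / 5.4
V2 = 458.53333333 mL, rounded to 4 dp:

458.5333 mL


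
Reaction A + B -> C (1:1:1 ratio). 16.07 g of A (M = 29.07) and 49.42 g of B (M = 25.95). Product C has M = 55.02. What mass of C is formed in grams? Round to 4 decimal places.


Find moles of each reactant; the smaller value is the limiting reagent in a 1:1:1 reaction, so moles_C equals moles of the limiter.
n_A = mass_A / M_A = 16.07 / 29.07 = 0.552804 mol
n_B = mass_B / M_B = 49.42 / 25.95 = 1.904432 mol
Limiting reagent: A (smaller), n_limiting = 0.552804 mol
mass_C = n_limiting * M_C = 0.552804 * 55.02
mass_C = 30.41527608 g, rounded to 4 dp:

30.4153 g


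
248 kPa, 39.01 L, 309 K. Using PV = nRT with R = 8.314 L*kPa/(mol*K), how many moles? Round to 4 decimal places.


PV = nRT, solve for n = PV / (RT).
PV = 248 * 39.01 = 9674.48
RT = 8.314 * 309 = 2569.026
n = 9674.48 / 2569.026
n = 3.76581631 mol, rounded to 4 dp:

3.7658 mol


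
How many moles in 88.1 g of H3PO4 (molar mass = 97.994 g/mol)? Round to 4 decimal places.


n = mass / M
n = 88.1 / 97.994
n = 0.89903463 mol, rounded to 4 dp:

0.8990 mol


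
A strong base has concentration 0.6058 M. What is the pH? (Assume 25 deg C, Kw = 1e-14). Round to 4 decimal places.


A strong base dissociates completely, so [OH-] equals the given concentration.
pOH = -log10([OH-]) = -log10(0.6058) = 0.217671
pH = 14 - pOH = 14 - 0.217671
pH = 13.782329, rounded to 4 dp:

13.7823


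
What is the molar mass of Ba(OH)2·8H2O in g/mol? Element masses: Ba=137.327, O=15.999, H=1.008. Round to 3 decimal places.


M = sum(count * atomic_mass) over atoms.
M = 1*137.327 + 10*15.999 + 18*1.008
M = 137.327 + 159.99 + 18.144
M = 315.461 g/mol, rounded to 3 dp:

315.461 g/mol


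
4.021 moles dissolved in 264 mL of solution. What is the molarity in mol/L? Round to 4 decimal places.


Convert volume to liters: V_L = V_mL / 1000.
V_L = 264 / 1000 = 0.264 L
M = n / V_L = 4.021 / 0.264
M = 15.23106061 mol/L, rounded to 4 dp:

15.2311 mol/L


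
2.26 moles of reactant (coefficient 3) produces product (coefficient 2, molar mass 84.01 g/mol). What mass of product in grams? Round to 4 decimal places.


Use the coefficient ratio to convert reactant moles to product moles, then multiply by the product's molar mass.
moles_P = moles_R * (coeff_P / coeff_R) = 2.26 * (2/3) = 1.506667
mass_P = moles_P * M_P = 1.506667 * 84.01
mass_P = 126.57509467 g, rounded to 4 dp:

126.5751 g


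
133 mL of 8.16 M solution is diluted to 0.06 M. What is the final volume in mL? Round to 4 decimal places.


Dilution: M1*V1 = M2*V2, solve for V2.
V2 = M1*V1 / M2
V2 = 8.16 * 133 / 0.06
V2 = 1085.28 / 0.06
V2 = 18088.0 mL, rounded to 4 dp:

18088.0000 mL


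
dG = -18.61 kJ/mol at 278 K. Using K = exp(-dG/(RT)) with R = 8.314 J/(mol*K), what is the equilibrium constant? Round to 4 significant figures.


dG is in kJ/mol; multiply by 1000 to match R in J/(mol*K).
RT = 8.314 * 278 = 2311.292 J/mol
exponent = -dG*1000 / (RT) = -(-18.61*1000) / 2311.292 = 8.05177364
K = exp(8.05177364)
K = 3139.3581, rounded to 4 significant figures:

3139


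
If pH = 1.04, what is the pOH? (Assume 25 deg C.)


At 25 deg C, pH + pOH = 14.
pOH = 14 - pH = 14 - 1.04
pOH = 12.96:

12.96


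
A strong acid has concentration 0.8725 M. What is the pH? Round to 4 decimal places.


A strong acid dissociates completely, so [H+] equals the given concentration.
pH = -log10([H+]) = -log10(0.8725)
pH = 0.05923456, rounded to 4 dp:

0.0592


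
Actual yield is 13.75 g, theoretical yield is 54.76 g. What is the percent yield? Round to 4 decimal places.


% yield = 100 * actual / theoretical
% yield = 100 * 13.75 / 54.76
% yield = 25.10956903 %, rounded to 4 dp:

25.1096 %


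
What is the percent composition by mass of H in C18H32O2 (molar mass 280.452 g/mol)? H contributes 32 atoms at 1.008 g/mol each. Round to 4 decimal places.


pct = 100 * (n_elem * M_elem) / M_total
mass_contribution = 32 * 1.008 = 32.256 g/mol
pct = 100 * 32.256 / 280.452
pct = 11.5014334 %, rounded to 4 dp:

11.5014 %


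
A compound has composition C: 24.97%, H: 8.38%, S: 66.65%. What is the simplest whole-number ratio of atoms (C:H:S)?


Assume 100 g of compound, divide each mass% by atomic mass to get moles, then normalize by the smallest to get a raw atom ratio.
Moles per 100 g: C: 24.97/12.011 = 2.0789, H: 8.38/1.008 = 8.3135, S: 66.65/32.065 = 2.0786
Raw ratio (divide by min = 2.0786): C: 1.0, H: 4.0, S: 1.0
Multiply by 1 to clear fractions: C: 1.0 ~= 1, H: 4.0 ~= 4, S: 1.0 ~= 1
Reduce by GCD to get the simplest whole-number ratio:

1:4:1


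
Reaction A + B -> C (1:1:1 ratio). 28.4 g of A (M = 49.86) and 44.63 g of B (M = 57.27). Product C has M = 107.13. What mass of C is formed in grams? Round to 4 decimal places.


Find moles of each reactant; the smaller value is the limiting reagent in a 1:1:1 reaction, so moles_C equals moles of the limiter.
n_A = mass_A / M_A = 28.4 / 49.86 = 0.569595 mol
n_B = mass_B / M_B = 44.63 / 57.27 = 0.779291 mol
Limiting reagent: A (smaller), n_limiting = 0.569595 mol
mass_C = n_limiting * M_C = 0.569595 * 107.13
mass_C = 61.02071235 g, rounded to 4 dp:

61.0207 g


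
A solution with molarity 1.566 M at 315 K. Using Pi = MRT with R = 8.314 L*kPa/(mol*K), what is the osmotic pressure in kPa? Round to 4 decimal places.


Osmotic pressure (van't Hoff): Pi = M*R*T.
RT = 8.314 * 315 = 2618.91
Pi = 1.566 * 2618.91
Pi = 4101.21306 kPa, rounded to 4 dp:

4101.2131 kPa


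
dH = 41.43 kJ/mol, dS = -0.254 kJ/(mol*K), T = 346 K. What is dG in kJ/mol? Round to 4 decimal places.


Gibbs: dG = dH - T*dS (consistent units, dS already in kJ/(mol*K)).
T*dS = 346 * -0.254 = -87.884
dG = 41.43 - (-87.884)
dG = 129.314 kJ/mol, rounded to 4 dp:

129.3140 kJ/mol


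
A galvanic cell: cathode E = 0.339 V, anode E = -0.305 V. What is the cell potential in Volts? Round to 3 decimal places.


Standard cell potential: E_cell = E_cathode - E_anode.
E_cell = 0.339 - (-0.305)
E_cell = 0.644 V, rounded to 3 dp:

0.644 V


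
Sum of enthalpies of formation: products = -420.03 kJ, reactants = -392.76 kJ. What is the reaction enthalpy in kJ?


dH_rxn = sum(dH_f products) - sum(dH_f reactants)
dH_rxn = -420.03 - (-392.76)
dH_rxn = -27.27 kJ:

-27.27 kJ


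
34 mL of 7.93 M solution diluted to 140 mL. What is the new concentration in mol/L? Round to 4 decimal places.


Dilution: M1*V1 = M2*V2, solve for M2.
M2 = M1*V1 / V2
M2 = 7.93 * 34 / 140
M2 = 269.62 / 140
M2 = 1.92585714 mol/L, rounded to 4 dp:

1.9259 mol/L


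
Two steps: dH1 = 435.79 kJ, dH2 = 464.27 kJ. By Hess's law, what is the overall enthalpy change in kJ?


Hess's law: enthalpy is a state function, so add the step enthalpies.
dH_total = dH1 + dH2 = 435.79 + (464.27)
dH_total = 900.06 kJ:

900.06 kJ


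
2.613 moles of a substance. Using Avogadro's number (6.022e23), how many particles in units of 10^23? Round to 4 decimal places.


N = n * NA, then divide by 1e23 for the requested units.
N / 1e23 = n * 6.022
N / 1e23 = 2.613 * 6.022
N / 1e23 = 15.735486, rounded to 4 dp:

15.7355


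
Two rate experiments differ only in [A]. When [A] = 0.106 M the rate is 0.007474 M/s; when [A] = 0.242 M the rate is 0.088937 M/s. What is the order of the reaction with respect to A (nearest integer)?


Rate is proportional to [A]^n, so rate2/rate1 = ([A]2/[A]1)^n. Take logs to solve for n.
rate2/rate1 = 0.088937 / 0.007474 = 11.8995
[A]2/[A]1 = 0.242 / 0.106 = 2.283
n = ln(11.8995) / ln(2.283) = 3.0
Nearest integer order:

3


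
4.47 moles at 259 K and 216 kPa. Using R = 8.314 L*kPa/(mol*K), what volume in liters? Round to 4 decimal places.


PV = nRT, solve for V = nRT / P.
nRT = 4.47 * 8.314 * 259 = 9625.3672
V = 9625.3672 / 216
V = 44.56188519 L, rounded to 4 dp:

44.5619 L


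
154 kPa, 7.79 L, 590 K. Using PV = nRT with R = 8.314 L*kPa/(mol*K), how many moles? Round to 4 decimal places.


PV = nRT, solve for n = PV / (RT).
PV = 154 * 7.79 = 1199.66
RT = 8.314 * 590 = 4905.26
n = 1199.66 / 4905.26
n = 0.24456604 mol, rounded to 4 dp:

0.2446 mol


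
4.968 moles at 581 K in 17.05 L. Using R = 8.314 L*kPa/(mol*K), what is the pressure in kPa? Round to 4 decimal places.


PV = nRT, solve for P = nRT / V.
nRT = 4.968 * 8.314 * 581 = 23997.5961
P = 23997.5961 / 17.05
P = 1407.48364223 kPa, rounded to 4 dp:

1407.4836 kPa


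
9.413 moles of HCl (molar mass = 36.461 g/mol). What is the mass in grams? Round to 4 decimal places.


mass = n * M
mass = 9.413 * 36.461
mass = 343.207393 g, rounded to 4 dp:

343.2074 g


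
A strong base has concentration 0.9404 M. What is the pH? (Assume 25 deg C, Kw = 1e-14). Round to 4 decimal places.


A strong base dissociates completely, so [OH-] equals the given concentration.
pOH = -log10([OH-]) = -log10(0.9404) = 0.026687
pH = 14 - pOH = 14 - 0.026687
pH = 13.973313, rounded to 4 dp:

13.9733


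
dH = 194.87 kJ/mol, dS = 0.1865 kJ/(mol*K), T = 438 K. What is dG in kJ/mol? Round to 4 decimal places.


Gibbs: dG = dH - T*dS (consistent units, dS already in kJ/(mol*K)).
T*dS = 438 * 0.1865 = 81.687
dG = 194.87 - (81.687)
dG = 113.183 kJ/mol, rounded to 4 dp:

113.1830 kJ/mol


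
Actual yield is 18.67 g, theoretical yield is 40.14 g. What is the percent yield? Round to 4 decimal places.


% yield = 100 * actual / theoretical
% yield = 100 * 18.67 / 40.14
% yield = 46.51220727 %, rounded to 4 dp:

46.5122 %


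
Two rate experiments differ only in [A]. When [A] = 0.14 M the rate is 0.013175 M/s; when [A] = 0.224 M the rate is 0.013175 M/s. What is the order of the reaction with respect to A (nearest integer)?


Rate is proportional to [A]^n, so rate2/rate1 = ([A]2/[A]1)^n. Take logs to solve for n.
rate2/rate1 = 0.013175 / 0.013175 = 1.0
[A]2/[A]1 = 0.224 / 0.14 = 1.6
n = ln(1.0) / ln(1.6) = 0.0
Nearest integer order:

0


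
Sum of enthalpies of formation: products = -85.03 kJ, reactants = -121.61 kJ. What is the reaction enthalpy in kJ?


dH_rxn = sum(dH_f products) - sum(dH_f reactants)
dH_rxn = -85.03 - (-121.61)
dH_rxn = 36.58 kJ:

36.58 kJ


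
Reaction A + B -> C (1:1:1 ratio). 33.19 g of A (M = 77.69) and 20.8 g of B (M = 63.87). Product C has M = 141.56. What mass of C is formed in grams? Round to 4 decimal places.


Find moles of each reactant; the smaller value is the limiting reagent in a 1:1:1 reaction, so moles_C equals moles of the limiter.
n_A = mass_A / M_A = 33.19 / 77.69 = 0.427211 mol
n_B = mass_B / M_B = 20.8 / 63.87 = 0.325661 mol
Limiting reagent: B (smaller), n_limiting = 0.325661 mol
mass_C = n_limiting * M_C = 0.325661 * 141.56
mass_C = 46.10057116 g, rounded to 4 dp:

46.1006 g


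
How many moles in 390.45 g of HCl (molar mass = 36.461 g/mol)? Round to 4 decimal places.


n = mass / M
n = 390.45 / 36.461
n = 10.70870245 mol, rounded to 4 dp:

10.7087 mol


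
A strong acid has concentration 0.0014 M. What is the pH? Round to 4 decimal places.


A strong acid dissociates completely, so [H+] equals the given concentration.
pH = -log10([H+]) = -log10(0.0014)
pH = 2.85387196, rounded to 4 dp:

2.8539


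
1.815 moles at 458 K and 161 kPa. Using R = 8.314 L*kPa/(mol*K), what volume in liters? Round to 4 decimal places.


PV = nRT, solve for V = nRT / P.
nRT = 1.815 * 8.314 * 458 = 6911.1788
V = 6911.1788 / 161
V = 42.9265764 L, rounded to 4 dp:

42.9266 L


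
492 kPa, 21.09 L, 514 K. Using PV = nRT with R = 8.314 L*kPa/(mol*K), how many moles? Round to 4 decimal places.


PV = nRT, solve for n = PV / (RT).
PV = 492 * 21.09 = 10376.28
RT = 8.314 * 514 = 4273.396
n = 10376.28 / 4273.396
n = 2.42811104 mol, rounded to 4 dp:

2.4281 mol


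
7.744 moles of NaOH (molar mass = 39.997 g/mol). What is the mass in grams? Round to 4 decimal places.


mass = n * M
mass = 7.744 * 39.997
mass = 309.736768 g, rounded to 4 dp:

309.7368 g


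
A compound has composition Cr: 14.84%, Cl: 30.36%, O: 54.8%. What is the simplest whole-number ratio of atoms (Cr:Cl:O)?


Assume 100 g of compound, divide each mass% by atomic mass to get moles, then normalize by the smallest to get a raw atom ratio.
Moles per 100 g: Cr: 14.84/51.996 = 0.2854, Cl: 30.36/35.453 = 0.8563, O: 54.8/15.999 = 3.4252
Raw ratio (divide by min = 0.2854): Cr: 1.0, Cl: 3.0, O: 12.001
Multiply by 1 to clear fractions: Cr: 1.0 ~= 1, Cl: 3.0 ~= 3, O: 12.001 ~= 12
Reduce by GCD to get the simplest whole-number ratio:

1:3:12


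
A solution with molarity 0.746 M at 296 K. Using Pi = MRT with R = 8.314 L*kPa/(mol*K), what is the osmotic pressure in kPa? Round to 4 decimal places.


Osmotic pressure (van't Hoff): Pi = M*R*T.
RT = 8.314 * 296 = 2460.944
Pi = 0.746 * 2460.944
Pi = 1835.864224 kPa, rounded to 4 dp:

1835.8642 kPa


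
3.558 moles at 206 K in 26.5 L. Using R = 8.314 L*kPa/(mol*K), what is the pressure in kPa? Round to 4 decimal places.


PV = nRT, solve for P = nRT / V.
nRT = 3.558 * 8.314 * 206 = 6093.7297
P = 6093.7297 / 26.5
P = 229.95206415 kPa, rounded to 4 dp:

229.9521 kPa


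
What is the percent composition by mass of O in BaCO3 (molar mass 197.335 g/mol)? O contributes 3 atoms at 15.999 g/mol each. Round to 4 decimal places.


pct = 100 * (n_elem * M_elem) / M_total
mass_contribution = 3 * 15.999 = 47.997 g/mol
pct = 100 * 47.997 / 197.335
pct = 24.32259863 %, rounded to 4 dp:

24.3226 %


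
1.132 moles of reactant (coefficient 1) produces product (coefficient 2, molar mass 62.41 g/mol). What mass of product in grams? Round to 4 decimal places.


Use the coefficient ratio to convert reactant moles to product moles, then multiply by the product's molar mass.
moles_P = moles_R * (coeff_P / coeff_R) = 1.132 * (2/1) = 2.264
mass_P = moles_P * M_P = 2.264 * 62.41
mass_P = 141.29624 g, rounded to 4 dp:

141.2962 g


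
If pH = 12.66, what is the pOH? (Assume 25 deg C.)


At 25 deg C, pH + pOH = 14.
pOH = 14 - pH = 14 - 12.66
pOH = 1.34:

1.34


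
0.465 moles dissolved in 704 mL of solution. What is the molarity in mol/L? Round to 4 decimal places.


Convert volume to liters: V_L = V_mL / 1000.
V_L = 704 / 1000 = 0.704 L
M = n / V_L = 0.465 / 0.704
M = 0.66051136 mol/L, rounded to 4 dp:

0.6605 mol/L


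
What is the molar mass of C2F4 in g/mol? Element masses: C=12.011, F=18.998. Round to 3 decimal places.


M = sum(count * atomic_mass) over atoms.
M = 2*12.011 + 4*18.998
M = 24.022 + 75.992
M = 100.014 g/mol, rounded to 3 dp:

100.014 g/mol


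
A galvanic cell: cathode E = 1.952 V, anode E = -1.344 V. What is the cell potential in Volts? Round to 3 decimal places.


Standard cell potential: E_cell = E_cathode - E_anode.
E_cell = 1.952 - (-1.344)
E_cell = 3.296 V, rounded to 3 dp:

3.296 V


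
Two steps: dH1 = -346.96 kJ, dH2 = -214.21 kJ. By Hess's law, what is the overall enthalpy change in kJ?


Hess's law: enthalpy is a state function, so add the step enthalpies.
dH_total = dH1 + dH2 = -346.96 + (-214.21)
dH_total = -561.17 kJ:

-561.17 kJ


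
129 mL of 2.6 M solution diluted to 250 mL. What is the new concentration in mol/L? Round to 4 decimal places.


Dilution: M1*V1 = M2*V2, solve for M2.
M2 = M1*V1 / V2
M2 = 2.6 * 129 / 250
M2 = 335.4 / 250
M2 = 1.3416 mol/L, rounded to 4 dp:

1.3416 mol/L


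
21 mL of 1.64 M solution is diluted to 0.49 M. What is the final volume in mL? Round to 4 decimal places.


Dilution: M1*V1 = M2*V2, solve for V2.
V2 = M1*V1 / M2
V2 = 1.64 * 21 / 0.49
V2 = 34.44 / 0.49
V2 = 70.28571429 mL, rounded to 4 dp:

70.2857 mL


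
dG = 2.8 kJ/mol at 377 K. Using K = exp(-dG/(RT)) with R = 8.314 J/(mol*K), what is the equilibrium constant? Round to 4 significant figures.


dG is in kJ/mol; multiply by 1000 to match R in J/(mol*K).
RT = 8.314 * 377 = 3134.378 J/mol
exponent = -dG*1000 / (RT) = -(2.8*1000) / 3134.378 = -0.89331918
K = exp(-0.89331918)
K = 0.40929497, rounded to 4 significant figures:

0.4093


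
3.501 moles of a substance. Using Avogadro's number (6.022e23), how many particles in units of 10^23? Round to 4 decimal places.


N = n * NA, then divide by 1e23 for the requested units.
N / 1e23 = n * 6.022
N / 1e23 = 3.501 * 6.022
N / 1e23 = 21.083022, rounded to 4 dp:

21.0830


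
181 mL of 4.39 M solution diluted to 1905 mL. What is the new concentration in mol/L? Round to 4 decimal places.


Dilution: M1*V1 = M2*V2, solve for M2.
M2 = M1*V1 / V2
M2 = 4.39 * 181 / 1905
M2 = 794.59 / 1905
M2 = 0.41710761 mol/L, rounded to 4 dp:

0.4171 mol/L


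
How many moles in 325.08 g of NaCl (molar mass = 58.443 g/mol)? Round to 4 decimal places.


n = mass / M
n = 325.08 / 58.443
n = 5.5623428 mol, rounded to 4 dp:

5.5623 mol


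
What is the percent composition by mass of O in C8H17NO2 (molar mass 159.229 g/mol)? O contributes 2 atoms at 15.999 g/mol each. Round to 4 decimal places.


pct = 100 * (n_elem * M_elem) / M_total
mass_contribution = 2 * 15.999 = 31.998 g/mol
pct = 100 * 31.998 / 159.229
pct = 20.0955856 %, rounded to 4 dp:

20.0956 %


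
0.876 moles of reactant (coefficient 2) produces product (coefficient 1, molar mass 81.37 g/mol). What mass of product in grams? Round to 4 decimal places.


Use the coefficient ratio to convert reactant moles to product moles, then multiply by the product's molar mass.
moles_P = moles_R * (coeff_P / coeff_R) = 0.876 * (1/2) = 0.438
mass_P = moles_P * M_P = 0.438 * 81.37
mass_P = 35.64006 g, rounded to 4 dp:

35.6401 g


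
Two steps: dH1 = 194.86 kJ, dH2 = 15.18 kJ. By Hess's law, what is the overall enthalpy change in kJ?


Hess's law: enthalpy is a state function, so add the step enthalpies.
dH_total = dH1 + dH2 = 194.86 + (15.18)
dH_total = 210.04 kJ:

210.04 kJ


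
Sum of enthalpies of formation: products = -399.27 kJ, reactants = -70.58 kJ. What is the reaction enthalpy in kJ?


dH_rxn = sum(dH_f products) - sum(dH_f reactants)
dH_rxn = -399.27 - (-70.58)
dH_rxn = -328.69 kJ:

-328.69 kJ


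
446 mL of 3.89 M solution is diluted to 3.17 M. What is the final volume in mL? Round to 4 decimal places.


Dilution: M1*V1 = M2*V2, solve for V2.
V2 = M1*V1 / M2
V2 = 3.89 * 446 / 3.17
V2 = 1734.94 / 3.17
V2 = 547.29968454 mL, rounded to 4 dp:

547.2997 mL


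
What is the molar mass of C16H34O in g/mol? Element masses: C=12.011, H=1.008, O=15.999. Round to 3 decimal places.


M = sum(count * atomic_mass) over atoms.
M = 16*12.011 + 34*1.008 + 1*15.999
M = 192.176 + 34.272 + 15.999
M = 242.447 g/mol, rounded to 3 dp:

242.447 g/mol


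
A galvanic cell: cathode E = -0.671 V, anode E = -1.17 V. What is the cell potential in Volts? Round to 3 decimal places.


Standard cell potential: E_cell = E_cathode - E_anode.
E_cell = -0.671 - (-1.17)
E_cell = 0.499 V, rounded to 3 dp:

0.499 V


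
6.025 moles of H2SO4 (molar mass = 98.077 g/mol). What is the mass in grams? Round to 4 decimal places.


mass = n * M
mass = 6.025 * 98.077
mass = 590.913925 g, rounded to 4 dp:

590.9139 g


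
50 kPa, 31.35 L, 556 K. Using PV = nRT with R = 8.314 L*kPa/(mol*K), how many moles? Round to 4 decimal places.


PV = nRT, solve for n = PV / (RT).
PV = 50 * 31.35 = 1567.5
RT = 8.314 * 556 = 4622.584
n = 1567.5 / 4622.584
n = 0.33909606 mol, rounded to 4 dp:

0.3391 mol


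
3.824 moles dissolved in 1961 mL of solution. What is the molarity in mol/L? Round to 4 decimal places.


Convert volume to liters: V_L = V_mL / 1000.
V_L = 1961 / 1000 = 1.961 L
M = n / V_L = 3.824 / 1.961
M = 1.9500255 mol/L, rounded to 4 dp:

1.9500 mol/L


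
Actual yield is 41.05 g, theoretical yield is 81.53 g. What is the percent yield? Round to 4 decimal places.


% yield = 100 * actual / theoretical
% yield = 100 * 41.05 / 81.53
% yield = 50.34956458 %, rounded to 4 dp:

50.3496 %


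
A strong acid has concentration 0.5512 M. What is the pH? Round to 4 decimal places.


A strong acid dissociates completely, so [H+] equals the given concentration.
pH = -log10([H+]) = -log10(0.5512)
pH = 0.25869079, rounded to 4 dp:

0.2587


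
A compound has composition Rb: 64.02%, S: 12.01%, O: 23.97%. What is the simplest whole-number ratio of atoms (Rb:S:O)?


Assume 100 g of compound, divide each mass% by atomic mass to get moles, then normalize by the smallest to get a raw atom ratio.
Moles per 100 g: Rb: 64.02/85.468 = 0.7491, S: 12.01/32.065 = 0.3746, O: 23.97/15.999 = 1.4982
Raw ratio (divide by min = 0.3746): Rb: 2.0, S: 1.0, O: 4.0
Multiply by 1 to clear fractions: Rb: 2.0 ~= 2, S: 1.0 ~= 1, O: 4.0 ~= 4
Reduce by GCD to get the simplest whole-number ratio:

2:1:4


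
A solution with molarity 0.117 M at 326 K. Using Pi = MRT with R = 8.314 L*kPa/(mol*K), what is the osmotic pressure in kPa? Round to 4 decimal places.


Osmotic pressure (van't Hoff): Pi = M*R*T.
RT = 8.314 * 326 = 2710.364
Pi = 0.117 * 2710.364
Pi = 317.112588 kPa, rounded to 4 dp:

317.1126 kPa


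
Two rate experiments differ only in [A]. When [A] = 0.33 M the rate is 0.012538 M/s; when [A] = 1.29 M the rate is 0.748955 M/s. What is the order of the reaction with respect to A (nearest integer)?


Rate is proportional to [A]^n, so rate2/rate1 = ([A]2/[A]1)^n. Take logs to solve for n.
rate2/rate1 = 0.748955 / 0.012538 = 59.7348
[A]2/[A]1 = 1.29 / 0.33 = 3.9091
n = ln(59.7348) / ln(3.9091) = 3.0
Nearest integer order:

3


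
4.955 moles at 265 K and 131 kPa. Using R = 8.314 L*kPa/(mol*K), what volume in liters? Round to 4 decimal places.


PV = nRT, solve for V = nRT / P.
nRT = 4.955 * 8.314 * 265 = 10916.9055
V = 10916.9055 / 131
V = 83.33515649 L, rounded to 4 dp:

83.3352 L


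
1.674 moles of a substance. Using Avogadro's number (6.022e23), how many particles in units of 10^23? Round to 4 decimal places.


N = n * NA, then divide by 1e23 for the requested units.
N / 1e23 = n * 6.022
N / 1e23 = 1.674 * 6.022
N / 1e23 = 10.080828, rounded to 4 dp:

10.0808


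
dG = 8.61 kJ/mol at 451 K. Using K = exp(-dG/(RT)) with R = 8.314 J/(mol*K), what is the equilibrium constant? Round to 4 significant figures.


dG is in kJ/mol; multiply by 1000 to match R in J/(mol*K).
RT = 8.314 * 451 = 3749.614 J/mol
exponent = -dG*1000 / (RT) = -(8.61*1000) / 3749.614 = -2.29623636
K = exp(-2.29623636)
K = 0.10063689, rounded to 4 significant figures:

0.1006


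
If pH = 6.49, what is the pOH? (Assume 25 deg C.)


At 25 deg C, pH + pOH = 14.
pOH = 14 - pH = 14 - 6.49
pOH = 7.51:

7.51


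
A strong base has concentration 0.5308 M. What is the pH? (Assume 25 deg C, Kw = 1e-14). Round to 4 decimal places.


A strong base dissociates completely, so [OH-] equals the given concentration.
pOH = -log10([OH-]) = -log10(0.5308) = 0.275069
pH = 14 - pOH = 14 - 0.275069
pH = 13.724931, rounded to 4 dp:

13.7249


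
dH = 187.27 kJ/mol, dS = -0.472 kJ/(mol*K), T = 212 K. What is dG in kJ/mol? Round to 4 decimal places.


Gibbs: dG = dH - T*dS (consistent units, dS already in kJ/(mol*K)).
T*dS = 212 * -0.472 = -100.064
dG = 187.27 - (-100.064)
dG = 287.334 kJ/mol, rounded to 4 dp:

287.3340 kJ/mol


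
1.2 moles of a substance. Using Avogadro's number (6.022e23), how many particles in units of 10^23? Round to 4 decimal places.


N = n * NA, then divide by 1e23 for the requested units.
N / 1e23 = n * 6.022
N / 1e23 = 1.2 * 6.022
N / 1e23 = 7.2264, rounded to 4 dp:

7.2264


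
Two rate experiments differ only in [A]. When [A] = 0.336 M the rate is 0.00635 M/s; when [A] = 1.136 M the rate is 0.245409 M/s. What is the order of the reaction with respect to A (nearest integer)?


Rate is proportional to [A]^n, so rate2/rate1 = ([A]2/[A]1)^n. Take logs to solve for n.
rate2/rate1 = 0.245409 / 0.00635 = 38.6471
[A]2/[A]1 = 1.136 / 0.336 = 3.381
n = ln(38.6471) / ln(3.381) = 3.0
Nearest integer order:

3


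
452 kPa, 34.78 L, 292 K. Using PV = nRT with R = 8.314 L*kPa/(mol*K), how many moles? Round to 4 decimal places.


PV = nRT, solve for n = PV / (RT).
PV = 452 * 34.78 = 15720.56
RT = 8.314 * 292 = 2427.688
n = 15720.56 / 2427.688
n = 6.47552733 mol, rounded to 4 dp:

6.4755 mol


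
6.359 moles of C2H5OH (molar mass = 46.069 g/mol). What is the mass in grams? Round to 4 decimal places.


mass = n * M
mass = 6.359 * 46.069
mass = 292.952771 g, rounded to 4 dp:

292.9528 g


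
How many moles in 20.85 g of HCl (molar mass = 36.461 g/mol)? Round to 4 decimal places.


n = mass / M
n = 20.85 / 36.461
n = 0.57184389 mol, rounded to 4 dp:

0.5718 mol


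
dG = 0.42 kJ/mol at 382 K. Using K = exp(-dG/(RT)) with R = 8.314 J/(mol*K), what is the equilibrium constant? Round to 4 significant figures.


dG is in kJ/mol; multiply by 1000 to match R in J/(mol*K).
RT = 8.314 * 382 = 3175.948 J/mol
exponent = -dG*1000 / (RT) = -(0.42*1000) / 3175.948 = -0.13224398
K = exp(-0.13224398)
K = 0.87612721, rounded to 4 significant figures:

0.8761


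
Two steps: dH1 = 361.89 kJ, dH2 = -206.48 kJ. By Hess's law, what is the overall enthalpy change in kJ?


Hess's law: enthalpy is a state function, so add the step enthalpies.
dH_total = dH1 + dH2 = 361.89 + (-206.48)
dH_total = 155.41 kJ:

155.41 kJ


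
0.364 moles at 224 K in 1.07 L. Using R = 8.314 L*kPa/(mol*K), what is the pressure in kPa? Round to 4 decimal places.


PV = nRT, solve for P = nRT / V.
nRT = 0.364 * 8.314 * 224 = 677.8903
P = 677.8903 / 1.07
P = 633.54233645 kPa, rounded to 4 dp:

633.5423 kPa


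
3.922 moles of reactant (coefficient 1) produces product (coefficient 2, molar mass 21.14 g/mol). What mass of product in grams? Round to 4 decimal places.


Use the coefficient ratio to convert reactant moles to product moles, then multiply by the product's molar mass.
moles_P = moles_R * (coeff_P / coeff_R) = 3.922 * (2/1) = 7.844
mass_P = moles_P * M_P = 7.844 * 21.14
mass_P = 165.82216 g, rounded to 4 dp:

165.8222 g


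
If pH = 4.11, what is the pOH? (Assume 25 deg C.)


At 25 deg C, pH + pOH = 14.
pOH = 14 - pH = 14 - 4.11
pOH = 9.89:

9.89


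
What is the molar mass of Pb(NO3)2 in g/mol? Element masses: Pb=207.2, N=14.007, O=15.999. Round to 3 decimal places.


M = sum(count * atomic_mass) over atoms.
M = 1*207.2 + 2*14.007 + 6*15.999
M = 207.2 + 28.014 + 95.994
M = 331.208 g/mol, rounded to 3 dp:

331.208 g/mol


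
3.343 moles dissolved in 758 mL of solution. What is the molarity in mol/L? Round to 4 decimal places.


Convert volume to liters: V_L = V_mL / 1000.
V_L = 758 / 1000 = 0.758 L
M = n / V_L = 3.343 / 0.758
M = 4.41029024 mol/L, rounded to 4 dp:

4.4103 mol/L


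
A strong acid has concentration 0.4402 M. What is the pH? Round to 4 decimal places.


A strong acid dissociates completely, so [H+] equals the given concentration.
pH = -log10([H+]) = -log10(0.4402)
pH = 0.35634996, rounded to 4 dp:

0.3563


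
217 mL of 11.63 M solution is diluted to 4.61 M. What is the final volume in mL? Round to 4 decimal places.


Dilution: M1*V1 = M2*V2, solve for V2.
V2 = M1*V1 / M2
V2 = 11.63 * 217 / 4.61
V2 = 2523.71 / 4.61
V2 = 547.44251627 mL, rounded to 4 dp:

547.4425 mL


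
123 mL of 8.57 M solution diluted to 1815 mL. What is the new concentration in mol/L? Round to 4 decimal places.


Dilution: M1*V1 = M2*V2, solve for M2.
M2 = M1*V1 / V2
M2 = 8.57 * 123 / 1815
M2 = 1054.11 / 1815
M2 = 0.58077686 mol/L, rounded to 4 dp:

0.5808 mol/L


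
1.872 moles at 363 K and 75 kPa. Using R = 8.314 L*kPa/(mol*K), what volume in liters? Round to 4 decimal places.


PV = nRT, solve for V = nRT / P.
nRT = 1.872 * 8.314 * 363 = 5649.6623
V = 5649.6623 / 75
V = 75.32883067 L, rounded to 4 dp:

75.3288 L


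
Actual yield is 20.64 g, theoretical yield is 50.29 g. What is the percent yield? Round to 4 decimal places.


% yield = 100 * actual / theoretical
% yield = 100 * 20.64 / 50.29
% yield = 41.04195665 %, rounded to 4 dp:

41.0420 %


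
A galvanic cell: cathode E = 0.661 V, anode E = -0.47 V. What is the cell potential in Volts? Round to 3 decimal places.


Standard cell potential: E_cell = E_cathode - E_anode.
E_cell = 0.661 - (-0.47)
E_cell = 1.131 V, rounded to 3 dp:

1.131 V


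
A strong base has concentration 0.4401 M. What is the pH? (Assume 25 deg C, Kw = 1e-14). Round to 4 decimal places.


A strong base dissociates completely, so [OH-] equals the given concentration.
pOH = -log10([OH-]) = -log10(0.4401) = 0.356449
pH = 14 - pOH = 14 - 0.356449
pH = 13.643551, rounded to 4 dp:

13.6436


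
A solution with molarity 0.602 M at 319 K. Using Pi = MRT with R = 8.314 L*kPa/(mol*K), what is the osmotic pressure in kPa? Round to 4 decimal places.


Osmotic pressure (van't Hoff): Pi = M*R*T.
RT = 8.314 * 319 = 2652.166
Pi = 0.602 * 2652.166
Pi = 1596.603932 kPa, rounded to 4 dp:

1596.6039 kPa


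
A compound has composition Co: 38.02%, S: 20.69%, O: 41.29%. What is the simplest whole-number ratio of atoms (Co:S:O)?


Assume 100 g of compound, divide each mass% by atomic mass to get moles, then normalize by the smallest to get a raw atom ratio.
Moles per 100 g: Co: 38.02/58.933 = 0.6451, S: 20.69/32.065 = 0.6453, O: 41.29/15.999 = 2.5808
Raw ratio (divide by min = 0.6451): Co: 1.0, S: 1.0, O: 4.0
Multiply by 1 to clear fractions: Co: 1.0 ~= 1, S: 1.0 ~= 1, O: 4.0 ~= 4
Reduce by GCD to get the simplest whole-number ratio:

1:1:4


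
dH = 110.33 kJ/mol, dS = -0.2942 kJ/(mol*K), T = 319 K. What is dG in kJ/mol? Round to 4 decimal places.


Gibbs: dG = dH - T*dS (consistent units, dS already in kJ/(mol*K)).
T*dS = 319 * -0.2942 = -93.8498
dG = 110.33 - (-93.8498)
dG = 204.1798 kJ/mol, rounded to 4 dp:

204.1798 kJ/mol


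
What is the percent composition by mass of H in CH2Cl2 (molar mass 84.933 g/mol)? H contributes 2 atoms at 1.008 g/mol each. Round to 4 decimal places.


pct = 100 * (n_elem * M_elem) / M_total
mass_contribution = 2 * 1.008 = 2.016 g/mol
pct = 100 * 2.016 / 84.933
pct = 2.37363569 %, rounded to 4 dp:

2.3736 %


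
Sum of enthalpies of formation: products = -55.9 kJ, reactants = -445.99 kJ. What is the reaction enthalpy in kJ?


dH_rxn = sum(dH_f products) - sum(dH_f reactants)
dH_rxn = -55.9 - (-445.99)
dH_rxn = 390.09 kJ:

390.09 kJ


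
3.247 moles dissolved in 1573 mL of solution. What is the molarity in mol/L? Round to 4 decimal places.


Convert volume to liters: V_L = V_mL / 1000.
V_L = 1573 / 1000 = 1.573 L
M = n / V_L = 3.247 / 1.573
M = 2.06420852 mol/L, rounded to 4 dp:

2.0642 mol/L


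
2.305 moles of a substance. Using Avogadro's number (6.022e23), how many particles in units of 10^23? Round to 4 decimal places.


N = n * NA, then divide by 1e23 for the requested units.
N / 1e23 = n * 6.022
N / 1e23 = 2.305 * 6.022
N / 1e23 = 13.88071, rounded to 4 dp:

13.8807


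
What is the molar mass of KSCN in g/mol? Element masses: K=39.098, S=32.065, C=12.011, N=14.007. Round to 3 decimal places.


M = sum(count * atomic_mass) over atoms.
M = 1*39.098 + 1*32.065 + 1*12.011 + 1*14.007
M = 39.098 + 32.065 + 12.011 + 14.007
M = 97.181 g/mol, rounded to 3 dp:

97.181 g/mol


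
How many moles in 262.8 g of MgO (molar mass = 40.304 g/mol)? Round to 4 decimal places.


n = mass / M
n = 262.8 / 40.304
n = 6.52044462 mol, rounded to 4 dp:

6.5204 mol


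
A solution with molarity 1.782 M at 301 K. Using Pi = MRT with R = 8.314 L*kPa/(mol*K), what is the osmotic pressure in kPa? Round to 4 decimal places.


Osmotic pressure (van't Hoff): Pi = M*R*T.
RT = 8.314 * 301 = 2502.514
Pi = 1.782 * 2502.514
Pi = 4459.479948 kPa, rounded to 4 dp:

4459.4799 kPa


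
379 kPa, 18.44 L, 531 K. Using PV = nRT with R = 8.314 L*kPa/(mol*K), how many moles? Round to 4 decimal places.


PV = nRT, solve for n = PV / (RT).
PV = 379 * 18.44 = 6988.76
RT = 8.314 * 531 = 4414.734
n = 6988.76 / 4414.734
n = 1.58305348 mol, rounded to 4 dp:

1.5831 mol


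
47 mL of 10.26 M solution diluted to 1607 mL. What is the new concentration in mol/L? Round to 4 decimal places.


Dilution: M1*V1 = M2*V2, solve for M2.
M2 = M1*V1 / V2
M2 = 10.26 * 47 / 1607
M2 = 482.22 / 1607
M2 = 0.30007467 mol/L, rounded to 4 dp:

0.3001 mol/L


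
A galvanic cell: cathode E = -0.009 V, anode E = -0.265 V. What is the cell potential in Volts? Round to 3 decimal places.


Standard cell potential: E_cell = E_cathode - E_anode.
E_cell = -0.009 - (-0.265)
E_cell = 0.256 V, rounded to 3 dp:

0.256 V


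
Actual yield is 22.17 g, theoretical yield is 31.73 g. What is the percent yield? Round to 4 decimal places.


% yield = 100 * actual / theoretical
% yield = 100 * 22.17 / 31.73
% yield = 69.87078475 %, rounded to 4 dp:

69.8708 %


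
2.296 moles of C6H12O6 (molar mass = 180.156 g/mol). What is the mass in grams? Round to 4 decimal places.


mass = n * M
mass = 2.296 * 180.156
mass = 413.638176 g, rounded to 4 dp:

413.6382 g


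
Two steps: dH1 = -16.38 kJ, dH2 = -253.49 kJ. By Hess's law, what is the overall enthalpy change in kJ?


Hess's law: enthalpy is a state function, so add the step enthalpies.
dH_total = dH1 + dH2 = -16.38 + (-253.49)
dH_total = -269.87 kJ:

-269.87 kJ


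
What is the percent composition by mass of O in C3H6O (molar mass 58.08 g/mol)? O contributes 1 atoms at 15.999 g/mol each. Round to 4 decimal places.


pct = 100 * (n_elem * M_elem) / M_total
mass_contribution = 1 * 15.999 = 15.999 g/mol
pct = 100 * 15.999 / 58.08
pct = 27.5464876 %, rounded to 4 dp:

27.5465 %


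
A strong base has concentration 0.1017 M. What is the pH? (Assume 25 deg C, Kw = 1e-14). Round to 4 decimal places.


A strong base dissociates completely, so [OH-] equals the given concentration.
pOH = -log10([OH-]) = -log10(0.1017) = 0.992679
pH = 14 - pOH = 14 - 0.992679
pH = 13.007321, rounded to 4 dp:

13.0073


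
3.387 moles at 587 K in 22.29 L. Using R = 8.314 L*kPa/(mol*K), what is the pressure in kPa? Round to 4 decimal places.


PV = nRT, solve for P = nRT / V.
nRT = 3.387 * 8.314 * 587 = 16529.6371
P = 16529.6371 / 22.29
P = 741.57187528 kPa, rounded to 4 dp:

741.5719 kPa


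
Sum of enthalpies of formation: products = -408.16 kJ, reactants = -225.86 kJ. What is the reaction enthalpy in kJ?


dH_rxn = sum(dH_f products) - sum(dH_f reactants)
dH_rxn = -408.16 - (-225.86)
dH_rxn = -182.3 kJ:

-182.30 kJ


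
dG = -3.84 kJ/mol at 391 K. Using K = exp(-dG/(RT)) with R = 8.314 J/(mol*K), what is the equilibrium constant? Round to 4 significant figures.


dG is in kJ/mol; multiply by 1000 to match R in J/(mol*K).
RT = 8.314 * 391 = 3250.774 J/mol
exponent = -dG*1000 / (RT) = -(-3.84*1000) / 3250.774 = 1.18125714
K = exp(1.18125714)
K = 3.258468, rounded to 4 significant figures:

3.258


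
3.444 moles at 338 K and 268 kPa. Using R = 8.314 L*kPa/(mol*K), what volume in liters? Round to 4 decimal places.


PV = nRT, solve for V = nRT / P.
nRT = 3.444 * 8.314 * 338 = 9678.0946
V = 9678.0946 / 268
V = 36.11229328 L, rounded to 4 dp:

36.1123 L


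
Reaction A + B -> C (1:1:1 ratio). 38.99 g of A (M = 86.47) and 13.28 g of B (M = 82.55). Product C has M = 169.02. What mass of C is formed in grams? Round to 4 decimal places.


Find moles of each reactant; the smaller value is the limiting reagent in a 1:1:1 reaction, so moles_C equals moles of the limiter.
n_A = mass_A / M_A = 38.99 / 86.47 = 0.450908 mol
n_B = mass_B / M_B = 13.28 / 82.55 = 0.160872 mol
Limiting reagent: B (smaller), n_limiting = 0.160872 mol
mass_C = n_limiting * M_C = 0.160872 * 169.02
mass_C = 27.19058544 g, rounded to 4 dp:

27.1906 g


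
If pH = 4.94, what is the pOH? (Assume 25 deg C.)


At 25 deg C, pH + pOH = 14.
pOH = 14 - pH = 14 - 4.94
pOH = 9.06:

9.06


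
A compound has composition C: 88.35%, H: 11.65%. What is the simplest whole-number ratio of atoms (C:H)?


Assume 100 g of compound, divide each mass% by atomic mass to get moles, then normalize by the smallest to get a raw atom ratio.
Moles per 100 g: C: 88.35/12.011 = 7.3558, H: 11.65/1.008 = 11.5575
Raw ratio (divide by min = 7.3558): C: 1.0, H: 1.571
Multiply by 7 to clear fractions: C: 7.0 ~= 7, H: 10.999 ~= 11
Reduce by GCD to get the simplest whole-number ratio:

7:11


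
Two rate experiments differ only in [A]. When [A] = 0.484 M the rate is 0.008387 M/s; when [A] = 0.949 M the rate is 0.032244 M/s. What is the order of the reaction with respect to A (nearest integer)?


Rate is proportional to [A]^n, so rate2/rate1 = ([A]2/[A]1)^n. Take logs to solve for n.
rate2/rate1 = 0.032244 / 0.008387 = 3.8445
[A]2/[A]1 = 0.949 / 0.484 = 1.9607
n = ln(3.8445) / ln(1.9607) = 2.0
Nearest integer order:

2


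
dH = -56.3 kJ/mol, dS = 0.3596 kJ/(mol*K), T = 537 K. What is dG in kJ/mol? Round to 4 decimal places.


Gibbs: dG = dH - T*dS (consistent units, dS already in kJ/(mol*K)).
T*dS = 537 * 0.3596 = 193.1052
dG = -56.3 - (193.1052)
dG = -249.4052 kJ/mol, rounded to 4 dp:

-249.4052 kJ/mol


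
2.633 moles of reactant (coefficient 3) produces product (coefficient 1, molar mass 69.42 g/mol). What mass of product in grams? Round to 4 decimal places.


Use the coefficient ratio to convert reactant moles to product moles, then multiply by the product's molar mass.
moles_P = moles_R * (coeff_P / coeff_R) = 2.633 * (1/3) = 0.877667
mass_P = moles_P * M_P = 0.877667 * 69.42
mass_P = 60.92764314 g, rounded to 4 dp:

60.9276 g


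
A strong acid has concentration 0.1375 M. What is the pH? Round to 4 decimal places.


A strong acid dissociates completely, so [H+] equals the given concentration.
pH = -log10([H+]) = -log10(0.1375)
pH = 0.8616973, rounded to 4 dp:

0.8617
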